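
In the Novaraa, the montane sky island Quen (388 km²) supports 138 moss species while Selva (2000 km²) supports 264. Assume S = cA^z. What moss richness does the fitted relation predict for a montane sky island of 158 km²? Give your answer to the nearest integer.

z = ln(264/138) / ln(2000/388) = 0.6487 / 1.6399 = 0.3956
c = 138 / 388^0.3956 = 138 / 10.57 = 13.06
S₃ = 13.06 × 158^0.3956 = 13.06 × 7.408 ≈ 96.72

97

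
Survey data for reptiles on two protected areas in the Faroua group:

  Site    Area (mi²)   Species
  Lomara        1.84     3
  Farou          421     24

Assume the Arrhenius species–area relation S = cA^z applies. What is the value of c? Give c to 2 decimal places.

2.38

z = ln(S₂/S₁) / ln(A₂/A₁) = ln(24/3) / ln(421/1.84) = 2.0794 / 5.4329 = 0.3828
c = S₁ / A₁^z = 3 / 1.84^0.3828 = 3 / 1.263 = 2.376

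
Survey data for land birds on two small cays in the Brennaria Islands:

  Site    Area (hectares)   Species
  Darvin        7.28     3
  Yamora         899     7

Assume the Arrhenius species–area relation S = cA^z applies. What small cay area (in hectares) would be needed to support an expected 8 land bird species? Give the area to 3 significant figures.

z = ln(7/3) / ln(899/7.28) = 0.8473 / 4.8162 = 0.1759
c = 3 / 7.28^0.1759 = 3 / 1.418 = 2.116
A = (8/2.116)^(1/0.1759) ⇒ ln A = ln(3.781)/0.1759 = 7.5603
A = e^7.5603 ≈ 1920 hectares

1920 hectares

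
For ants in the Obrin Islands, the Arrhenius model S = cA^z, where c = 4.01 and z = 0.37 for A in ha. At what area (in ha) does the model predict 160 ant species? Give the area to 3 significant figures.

21200 ha

160 = 4.01 × A^0.37  ⇒  A^0.37 = 160/4.01 = 39.9
ln A = ln(39.9) / 0.37 = 3.6864 / 0.37 = 9.9632
A = e^9.9632 ≈ 21231 ha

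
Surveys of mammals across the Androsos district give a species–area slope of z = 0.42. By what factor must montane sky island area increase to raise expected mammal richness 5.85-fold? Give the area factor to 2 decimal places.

67.08

(A₂/A₁)^0.42 = 5.85, so A₂/A₁ = 5.85^(1/0.42) = 5.85^2.381
ln(A₂/A₁) = ln 5.85 / 0.42 = 1.7664 / 0.42 = 4.2058
A₂/A₁ = e^4.2058 ≈ 67.08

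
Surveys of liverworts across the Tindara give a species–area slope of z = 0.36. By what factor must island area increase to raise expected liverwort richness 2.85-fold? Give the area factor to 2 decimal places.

(A₂/A₁)^0.36 = 2.85, so A₂/A₁ = 2.85^(1/0.36) = 2.85^2.778
ln(A₂/A₁) = ln 2.85 / 0.36 = 1.0473 / 0.36 = 2.9092
A₂/A₁ = e^2.9092 ≈ 18.34

18.34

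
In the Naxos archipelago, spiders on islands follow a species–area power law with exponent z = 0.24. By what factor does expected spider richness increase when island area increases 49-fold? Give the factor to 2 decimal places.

S₂/S₁ = (A₂/A₁)^z = 49^0.24
ln(S₂/S₁) = 0.24 × ln 49 = 0.24 × 3.8918 = 0.9340
S₂/S₁ = e^0.9340 ≈ 2.545

2.54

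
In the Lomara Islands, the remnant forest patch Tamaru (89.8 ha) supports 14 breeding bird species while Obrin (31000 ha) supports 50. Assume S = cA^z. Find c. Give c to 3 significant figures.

z = ln(S₂/S₁) / ln(A₂/A₁) = ln(50/14) / ln(31000/89.8) = 1.2730 / 5.8442 = 0.2178
c = S₁ / A₁^z = 14 / 89.8^0.2178 = 14 / 2.664 = 5.256

5.26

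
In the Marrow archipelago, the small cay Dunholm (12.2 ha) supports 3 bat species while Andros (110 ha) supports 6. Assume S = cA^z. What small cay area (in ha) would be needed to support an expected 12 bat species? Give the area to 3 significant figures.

z = ln(6/3) / ln(110/12.2) = 0.6931 / 2.1990 = 0.3152
c = 3 / 12.2^0.3152 = 3 / 2.2 = 1.364
A = (12/1.364)^(1/0.3152) ⇒ ln A = ln(8.8)/0.3152 = 6.8995
A = e^6.8995 ≈ 991.8 ha

992 ha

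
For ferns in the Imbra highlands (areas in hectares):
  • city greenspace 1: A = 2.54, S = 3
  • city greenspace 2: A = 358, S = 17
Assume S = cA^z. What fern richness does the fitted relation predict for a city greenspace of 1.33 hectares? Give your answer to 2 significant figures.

2.4

z = ln(17/3) / ln(358/2.54) = 1.7346 / 4.9484 = 0.3505
c = 3 / 2.54^0.3505 = 3 / 1.386 = 2.164
S₃ = 2.164 × 1.33^0.3505 = 2.164 × 1.105 ≈ 2.391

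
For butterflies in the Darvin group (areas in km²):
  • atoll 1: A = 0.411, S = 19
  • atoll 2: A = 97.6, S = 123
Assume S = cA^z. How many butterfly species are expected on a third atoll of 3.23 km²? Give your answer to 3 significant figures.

38.4

z = ln(123/19) / ln(97.6/0.411) = 1.8677 / 5.4700 = 0.3415
c = 19 / 0.411^0.3415 = 19 / 0.7382 = 25.74
S₃ = 25.74 × 3.23^0.3415 = 25.74 × 1.492 ≈ 38.41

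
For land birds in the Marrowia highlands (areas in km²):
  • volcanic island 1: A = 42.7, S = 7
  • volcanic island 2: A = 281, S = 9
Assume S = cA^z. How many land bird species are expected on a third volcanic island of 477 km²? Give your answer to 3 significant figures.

z = ln(9/7) / ln(281/42.7) = 0.2513 / 1.8842 = 0.1334
c = 7 / 42.7^0.1334 = 7 / 1.65 = 4.243
S₃ = 4.243 × 477^0.1334 = 4.243 × 2.277 ≈ 9.658

9.66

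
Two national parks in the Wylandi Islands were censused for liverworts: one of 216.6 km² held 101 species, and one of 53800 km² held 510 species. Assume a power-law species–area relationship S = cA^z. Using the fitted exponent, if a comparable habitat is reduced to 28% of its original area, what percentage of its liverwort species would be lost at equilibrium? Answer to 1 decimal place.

z = ln(510/101) / ln(53800/216.6) = 1.6193 / 5.5150 = 0.2936
S_new/S_old = (A_new/A_old)^z = 0.28^0.2936 = exp(0.2936 × -1.2730) = 0.6881
Fraction lost = 1 − 0.6881 = 0.3119

31.2%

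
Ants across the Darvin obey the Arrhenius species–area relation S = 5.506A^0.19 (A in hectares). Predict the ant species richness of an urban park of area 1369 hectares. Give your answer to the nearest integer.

22 species

S = 5.506 × 1369^0.19
ln S = ln 5.506 + 0.19 × ln 1369 = 1.7058 + 0.19 × 7.2218 = 3.0780
S = e^3.0780 ≈ 21.71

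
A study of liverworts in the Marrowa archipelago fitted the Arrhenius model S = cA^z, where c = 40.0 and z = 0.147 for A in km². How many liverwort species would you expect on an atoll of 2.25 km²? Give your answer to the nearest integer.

45

S = 40 × 2.25^0.147
ln S = ln 40 + 0.147 × ln 2.25 = 3.6889 + 0.147 × 0.8109 = 3.8081
S = e^3.8081 ≈ 45.06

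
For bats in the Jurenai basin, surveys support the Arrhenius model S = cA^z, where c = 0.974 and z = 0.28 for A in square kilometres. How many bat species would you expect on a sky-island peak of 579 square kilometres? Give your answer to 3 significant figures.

5.78

S = 0.974 × 579^0.28 = 0.974 × 5.937 ≈ 5.782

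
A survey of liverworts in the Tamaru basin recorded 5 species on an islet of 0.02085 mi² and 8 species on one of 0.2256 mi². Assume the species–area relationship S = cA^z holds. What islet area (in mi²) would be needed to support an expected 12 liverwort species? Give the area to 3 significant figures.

1.76 mi²

z = ln(8/5) / ln(0.2256/0.02085) = 0.4700 / 2.3814 = 0.1974
c = 5 / 0.02085^0.1974 = 5 / 0.4659 = 10.73
A = (12/10.73)^(1/0.1974) ⇒ ln A = ln(1.118)/0.1974 = 0.5654
A = e^0.5654 ≈ 1.76 mi²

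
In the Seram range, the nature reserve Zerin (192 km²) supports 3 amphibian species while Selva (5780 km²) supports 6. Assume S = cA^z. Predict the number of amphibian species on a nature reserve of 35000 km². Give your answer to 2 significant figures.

z = ln(6/3) / ln(5780/192) = 0.6931 / 3.4047 = 0.2036
c = 3 / 192^0.2036 = 3 / 2.916 = 1.029
S₃ = 1.029 × 35000^0.2036 = 1.029 × 8.416 ≈ 8.657

8.7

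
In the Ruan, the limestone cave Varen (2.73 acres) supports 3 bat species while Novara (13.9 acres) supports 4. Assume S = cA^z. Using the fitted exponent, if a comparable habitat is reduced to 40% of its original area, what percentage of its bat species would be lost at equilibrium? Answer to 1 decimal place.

z = ln(4/3) / ln(13.9/2.73) = 0.2877 / 1.6276 = 0.1768
S_new/S_old = (A_new/A_old)^z = 0.4^0.1768 = exp(0.1768 × -0.9163) = 0.8505
Fraction lost = 1 − 0.8505 = 0.1495

15.0%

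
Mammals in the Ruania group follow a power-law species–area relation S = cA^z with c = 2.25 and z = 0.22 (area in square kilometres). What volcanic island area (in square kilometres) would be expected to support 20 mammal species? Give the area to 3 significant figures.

20600 square kilometres

20 = 2.25 × A^0.22  ⇒  A^0.22 = 20/2.25 = 8.889
ln A = ln(8.889) / 0.22 = 2.1848 / 0.22 = 9.9309
A = e^9.9309 ≈ 20556 square kilometres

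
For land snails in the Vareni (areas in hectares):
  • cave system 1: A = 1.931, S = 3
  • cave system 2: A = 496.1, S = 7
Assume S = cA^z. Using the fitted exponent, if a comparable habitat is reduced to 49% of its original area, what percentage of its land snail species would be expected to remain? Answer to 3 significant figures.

z = ln(7/3) / ln(496.1/1.931) = 0.8473 / 5.5487 = 0.1527
S_new/S_old = (A_new/A_old)^z = 0.49^0.1527 = exp(0.1527 × -0.7133) = 0.8968

89.7%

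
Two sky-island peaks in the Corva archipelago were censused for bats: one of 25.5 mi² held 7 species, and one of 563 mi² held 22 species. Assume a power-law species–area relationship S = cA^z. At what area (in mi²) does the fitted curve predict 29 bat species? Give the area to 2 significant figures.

z = ln(22/7) / ln(563/25.5) = 1.1451 / 3.0946 = 0.3700
c = 7 / 25.5^0.3700 = 7 / 3.315 = 2.112
A = (29/2.112)^(1/0.3700) ⇒ ln A = ln(13.73)/0.3700 = 7.0798
A = e^7.0798 ≈ 1188 mi²

1200 mi²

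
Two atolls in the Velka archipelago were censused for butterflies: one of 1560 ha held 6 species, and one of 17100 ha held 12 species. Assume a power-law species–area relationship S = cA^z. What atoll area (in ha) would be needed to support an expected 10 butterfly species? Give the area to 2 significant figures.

9100 ha

z = ln(12/6) / ln(17100/1560) = 0.6931 / 2.3944 = 0.2895
c = 6 / 1560^0.2895 = 6 / 8.402 = 0.7141
A = (10/0.7141)^(1/0.2895) ⇒ ln A = ln(14)/0.2895 = 9.1170
A = e^9.1170 ≈ 9109 ha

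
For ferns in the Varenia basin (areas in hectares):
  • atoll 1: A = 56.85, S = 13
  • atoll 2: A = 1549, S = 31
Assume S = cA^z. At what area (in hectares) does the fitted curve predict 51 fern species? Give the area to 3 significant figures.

10300 hectares

z = ln(31/13) / ln(1549/56.85) = 0.8690 / 3.3049 = 0.2630
c = 13 / 56.85^0.2630 = 13 / 2.893 = 4.493
A = (51/4.493)^(1/0.2630) ⇒ ln A = ln(11.35)/0.2630 = 9.2386
A = e^9.2386 ≈ 10287 hectares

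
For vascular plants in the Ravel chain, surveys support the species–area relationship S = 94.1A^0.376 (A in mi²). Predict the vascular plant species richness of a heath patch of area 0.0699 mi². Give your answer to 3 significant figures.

S = 94.1 × 0.0699^0.376 = 94.1 × 0.3677 ≈ 34.6

34.6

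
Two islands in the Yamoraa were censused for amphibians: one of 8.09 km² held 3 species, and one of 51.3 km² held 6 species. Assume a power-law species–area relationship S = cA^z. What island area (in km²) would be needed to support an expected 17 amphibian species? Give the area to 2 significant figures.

820 km²

z = ln(6/3) / ln(51.3/8.09) = 0.6931 / 1.8471 = 0.3753
c = 3 / 8.09^0.3753 = 3 / 2.191 = 1.369
A = (17/1.369)^(1/0.3753) ⇒ ln A = ln(12.42)/0.3753 = 6.7129
A = e^6.7129 ≈ 823 km²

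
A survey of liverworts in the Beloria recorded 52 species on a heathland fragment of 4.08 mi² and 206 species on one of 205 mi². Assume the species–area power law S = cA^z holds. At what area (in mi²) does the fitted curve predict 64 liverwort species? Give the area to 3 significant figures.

z = ln(206/52) / ln(205/4.08) = 1.3766 / 3.9169 = 0.3515
c = 52 / 4.08^0.3515 = 52 / 1.639 = 31.72
A = (64/31.72)^(1/0.3515) ⇒ ln A = ln(2.017)/0.3515 = 1.9969
A = e^1.9969 ≈ 7.366 mi²

7.37 mi²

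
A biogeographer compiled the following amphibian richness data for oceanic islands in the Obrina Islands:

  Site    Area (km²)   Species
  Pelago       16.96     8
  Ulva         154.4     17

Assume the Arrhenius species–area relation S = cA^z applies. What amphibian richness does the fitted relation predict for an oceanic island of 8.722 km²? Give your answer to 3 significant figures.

6.38

z = ln(17/8) / ln(154.4/16.96) = 0.7538 / 2.2087 = 0.3413
c = 8 / 16.96^0.3413 = 8 / 2.628 = 3.045
S₃ = 3.045 × 8.722^0.3413 = 3.045 × 2.094 ≈ 6.376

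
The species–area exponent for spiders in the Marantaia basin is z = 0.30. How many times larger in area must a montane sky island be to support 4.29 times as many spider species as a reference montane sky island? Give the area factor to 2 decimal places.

128.29

(A₂/A₁)^0.3 = 4.29, so A₂/A₁ = 4.29^(1/0.3) = 4.29^3.333
ln(A₂/A₁) = ln 4.29 / 0.3 = 1.4563 / 0.3 = 4.8543
A₂/A₁ = e^4.8543 ≈ 128.3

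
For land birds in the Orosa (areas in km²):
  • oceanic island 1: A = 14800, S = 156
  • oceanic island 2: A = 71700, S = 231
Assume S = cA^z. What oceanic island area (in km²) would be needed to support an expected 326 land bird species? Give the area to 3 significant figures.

286000 km²

z = ln(231/156) / ln(71700/14800) = 0.3926 / 1.5779 = 0.2488
c = 156 / 14800^0.2488 = 156 / 10.9 = 14.31
A = (326/14.31)^(1/0.2488) ⇒ ln A = ln(22.78)/0.2488 = 12.5648
A = e^12.5648 ≈ 286315 km²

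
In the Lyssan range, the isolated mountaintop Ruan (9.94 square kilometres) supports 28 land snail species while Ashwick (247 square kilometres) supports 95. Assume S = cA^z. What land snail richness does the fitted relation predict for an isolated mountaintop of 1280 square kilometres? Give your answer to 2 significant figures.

180

z = ln(95/28) / ln(247/9.94) = 1.2217 / 3.2128 = 0.3802
c = 28 / 9.94^0.3802 = 28 / 2.395 = 11.69
S₃ = 11.69 × 1280^0.3802 = 11.69 × 15.19 ≈ 177.6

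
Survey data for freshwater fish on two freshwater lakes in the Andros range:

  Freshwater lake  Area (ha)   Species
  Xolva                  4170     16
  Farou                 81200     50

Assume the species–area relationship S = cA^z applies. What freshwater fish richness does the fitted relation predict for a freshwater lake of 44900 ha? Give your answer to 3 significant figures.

39.8

z = ln(50/16) / ln(81200/4170) = 1.1394 / 2.9690 = 0.3838
c = 16 / 4170^0.3838 = 16 / 24.51 = 0.6528
S₃ = 0.6528 × 44900^0.3838 = 0.6528 × 61.01 ≈ 39.83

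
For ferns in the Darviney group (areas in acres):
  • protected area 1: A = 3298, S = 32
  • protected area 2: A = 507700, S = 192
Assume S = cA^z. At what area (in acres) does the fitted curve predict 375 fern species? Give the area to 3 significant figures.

3330000 acres

z = ln(192/32) / ln(507700/3298) = 1.7918 / 5.0366 = 0.3557
c = 32 / 3298^0.3557 = 32 / 17.85 = 1.793
A = (375/1.793)^(1/0.3557) ⇒ ln A = ln(209.2)/0.3557 = 15.0194
A = e^15.0194 ≈ 3333031 acres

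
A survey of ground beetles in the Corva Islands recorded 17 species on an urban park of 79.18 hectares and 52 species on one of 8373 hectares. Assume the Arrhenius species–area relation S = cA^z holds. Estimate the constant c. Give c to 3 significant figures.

5.96

z = ln(S₂/S₁) / ln(A₂/A₁) = ln(52/17) / ln(8373/79.18) = 1.1180 / 4.6610 = 0.2399
c = S₁ / A₁^z = 17 / 79.18^0.2399 = 17 / 2.854 = 5.957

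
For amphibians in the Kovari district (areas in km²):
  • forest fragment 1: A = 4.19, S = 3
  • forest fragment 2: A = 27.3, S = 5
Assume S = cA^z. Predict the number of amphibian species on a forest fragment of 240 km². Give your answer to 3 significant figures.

9.04

z = ln(5/3) / ln(27.3/4.19) = 0.5108 / 1.8742 = 0.2726
c = 3 / 4.19^0.2726 = 3 / 1.478 = 2.03
S₃ = 2.03 × 240^0.2726 = 2.03 × 4.454 ≈ 9.042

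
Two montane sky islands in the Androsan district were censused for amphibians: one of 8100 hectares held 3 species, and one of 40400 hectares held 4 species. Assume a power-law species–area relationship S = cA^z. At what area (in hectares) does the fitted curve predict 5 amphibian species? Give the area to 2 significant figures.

z = ln(4/3) / ln(40400/8100) = 0.2877 / 1.6070 = 0.1790
c = 3 / 8100^0.1790 = 3 / 5.008 = 0.599
A = (5/0.599)^(1/0.1790) ⇒ ln A = ln(8.347)/0.1790 = 11.8530
A = e^11.8530 ≈ 140511 hectares

140000 hectares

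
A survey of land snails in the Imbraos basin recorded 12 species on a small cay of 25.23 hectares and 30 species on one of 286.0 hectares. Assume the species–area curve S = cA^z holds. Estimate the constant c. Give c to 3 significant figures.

3.55

z = ln(S₂/S₁) / ln(A₂/A₁) = ln(30/12) / ln(286/25.23) = 0.9163 / 2.4280 = 0.3774
c = S₁ / A₁^z = 12 / 25.23^0.3774 = 12 / 3.381 = 3.549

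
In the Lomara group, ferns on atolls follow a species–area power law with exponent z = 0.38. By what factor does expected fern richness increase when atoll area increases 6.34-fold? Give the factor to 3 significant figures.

2.02

S₂/S₁ = (A₂/A₁)^z = 6.34^0.38
ln(S₂/S₁) = 0.38 × ln 6.34 = 0.38 × 1.8469 = 0.7018
S₂/S₁ = e^0.7018 ≈ 2.017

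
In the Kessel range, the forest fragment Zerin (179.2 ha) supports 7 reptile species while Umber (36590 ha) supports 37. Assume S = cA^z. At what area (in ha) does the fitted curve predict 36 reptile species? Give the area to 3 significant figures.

33500 ha

z = ln(37/7) / ln(36590/179.2) = 1.6650 / 5.3190 = 0.3130
c = 7 / 179.2^0.3130 = 7 / 5.074 = 1.38
A = (36/1.38)^(1/0.3130) ⇒ ln A = ln(26.1)/0.3130 = 10.4200
A = e^10.4200 ≈ 33523 ha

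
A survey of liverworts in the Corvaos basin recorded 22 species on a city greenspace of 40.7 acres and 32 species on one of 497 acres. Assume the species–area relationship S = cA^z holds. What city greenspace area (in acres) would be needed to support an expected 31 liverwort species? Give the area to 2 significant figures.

400 acres

z = ln(32/22) / ln(497/40.7) = 0.3747 / 2.5024 = 0.1497
c = 22 / 40.7^0.1497 = 22 / 1.742 = 12.63
A = (31/12.63)^(1/0.1497) ⇒ ln A = ln(2.454)/0.1497 = 5.9966
A = e^5.9966 ≈ 402 acres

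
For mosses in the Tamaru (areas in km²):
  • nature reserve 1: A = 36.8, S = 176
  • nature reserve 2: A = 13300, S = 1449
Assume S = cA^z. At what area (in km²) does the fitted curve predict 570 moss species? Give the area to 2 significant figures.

z = ln(1449/176) / ln(13300/36.8) = 2.1081 / 5.8900 = 0.3579
c = 176 / 36.8^0.3579 = 176 / 3.635 = 48.42
A = (570/48.42)^(1/0.3579) ⇒ ln A = ln(11.77)/0.3579 = 6.8888
A = e^6.8888 ≈ 981.2 km²

980 km²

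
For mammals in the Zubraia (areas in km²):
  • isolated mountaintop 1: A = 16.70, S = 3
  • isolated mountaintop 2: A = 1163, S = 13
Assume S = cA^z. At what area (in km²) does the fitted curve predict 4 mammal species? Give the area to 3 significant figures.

z = ln(13/3) / ln(1163/16.7) = 1.4663 / 4.2433 = 0.3456
c = 3 / 16.7^0.3456 = 3 / 2.646 = 1.134
A = (4/1.134)^(1/0.3456) ⇒ ln A = ln(3.527)/0.3456 = 3.6479
A = e^3.6479 ≈ 38.39 km²

38.4 km²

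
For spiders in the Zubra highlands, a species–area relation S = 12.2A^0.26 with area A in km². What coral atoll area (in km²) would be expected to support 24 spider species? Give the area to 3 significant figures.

13.5 km²

24 = 12.2 × A^0.26  ⇒  A^0.26 = 24/12.2 = 1.967
ln A = ln(1.967) / 0.26 = 0.6766 / 0.26 = 2.6024
A = e^2.6024 ≈ 13.5 km²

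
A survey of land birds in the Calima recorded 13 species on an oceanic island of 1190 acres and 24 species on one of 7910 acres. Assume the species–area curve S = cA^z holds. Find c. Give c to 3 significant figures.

1.31

z = ln(S₂/S₁) / ln(A₂/A₁) = ln(24/13) / ln(7910/1190) = 0.6131 / 1.8942 = 0.3237
c = S₁ / A₁^z = 13 / 1190^0.3237 = 13 / 9.897 = 1.314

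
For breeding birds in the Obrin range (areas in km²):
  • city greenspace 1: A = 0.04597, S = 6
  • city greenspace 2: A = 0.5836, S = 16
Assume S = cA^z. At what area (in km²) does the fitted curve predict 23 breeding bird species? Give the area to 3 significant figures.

z = ln(16/6) / ln(0.5836/0.04597) = 0.9808 / 2.5412 = 0.3860
c = 6 / 0.04597^0.3860 = 6 / 0.3046 = 19.7
A = (23/19.7)^(1/0.3860) ⇒ ln A = ln(1.168)/0.3860 = 0.4017
A = e^0.4017 ≈ 1.494 km²

1.49 km²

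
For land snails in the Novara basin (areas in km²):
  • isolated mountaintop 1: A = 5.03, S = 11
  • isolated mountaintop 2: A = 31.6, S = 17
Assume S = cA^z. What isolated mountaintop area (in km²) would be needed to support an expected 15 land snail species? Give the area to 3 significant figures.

18.6 km²

z = ln(17/11) / ln(31.6/5.03) = 0.4353 / 1.8377 = 0.2369
c = 11 / 5.03^0.2369 = 11 / 1.466 = 7.503
A = (15/7.503)^(1/0.2369) ⇒ ln A = ln(1.999)/0.2369 = 2.9248
A = e^2.9248 ≈ 18.63 km²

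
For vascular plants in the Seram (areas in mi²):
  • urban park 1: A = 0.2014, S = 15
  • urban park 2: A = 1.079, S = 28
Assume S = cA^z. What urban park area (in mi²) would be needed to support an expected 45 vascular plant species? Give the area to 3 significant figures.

z = ln(28/15) / ln(1.079/0.2014) = 0.6242 / 1.6785 = 0.3719
c = 15 / 0.2014^0.3719 = 15 / 0.5511 = 27.22
A = (45/27.22)^(1/0.3719) ⇒ ln A = ln(1.653)/0.3719 = 1.3520
A = e^1.3520 ≈ 3.865 mi²

3.87 mi²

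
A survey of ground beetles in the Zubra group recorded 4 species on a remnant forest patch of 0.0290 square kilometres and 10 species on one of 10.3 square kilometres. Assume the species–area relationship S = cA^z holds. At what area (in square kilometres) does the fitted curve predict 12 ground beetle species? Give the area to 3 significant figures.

z = ln(10/4) / ln(10.3/0.029) = 0.9163 / 5.8726 = 0.1560
c = 4 / 0.029^0.1560 = 4 / 0.5756 = 6.95
A = (12/6.95)^(1/0.1560) ⇒ ln A = ln(1.727)/0.1560 = 3.5007
A = e^3.5007 ≈ 33.14 square kilometres

33.1 square kilometres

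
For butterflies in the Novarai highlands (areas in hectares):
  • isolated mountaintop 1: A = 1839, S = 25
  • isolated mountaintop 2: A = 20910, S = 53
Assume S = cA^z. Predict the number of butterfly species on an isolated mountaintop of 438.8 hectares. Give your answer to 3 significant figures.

z = ln(53/25) / ln(20910/1839) = 0.7514 / 2.4310 = 0.3091
c = 25 / 1839^0.3091 = 25 / 10.21 = 2.448
S₃ = 2.448 × 438.8^0.3091 = 2.448 × 6.557 ≈ 16.05

16.1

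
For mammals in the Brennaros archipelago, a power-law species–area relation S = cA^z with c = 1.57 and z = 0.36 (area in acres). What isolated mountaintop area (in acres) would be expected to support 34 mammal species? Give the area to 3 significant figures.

34 = 1.57 × A^0.36  ⇒  A^0.36 = 34/1.57 = 21.66
ln A = ln(21.66) / 0.36 = 3.0753 / 0.36 = 8.5425
A = e^8.5425 ≈ 5128 acres

5130 acres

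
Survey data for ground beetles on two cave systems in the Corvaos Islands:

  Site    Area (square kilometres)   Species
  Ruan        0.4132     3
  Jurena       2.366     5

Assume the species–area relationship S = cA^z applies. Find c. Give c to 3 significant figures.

z = ln(S₂/S₁) / ln(A₂/A₁) = ln(5/3) / ln(2.366/0.4132) = 0.5108 / 1.7450 = 0.2927
c = S₁ / A₁^z = 3 / 0.4132^0.2927 = 3 / 0.772 = 3.886

3.89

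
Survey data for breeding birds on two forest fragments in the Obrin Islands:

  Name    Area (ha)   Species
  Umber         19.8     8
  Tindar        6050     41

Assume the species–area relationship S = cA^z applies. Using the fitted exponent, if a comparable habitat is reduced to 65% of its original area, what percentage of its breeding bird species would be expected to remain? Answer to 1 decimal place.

88.4%

z = ln(41/8) / ln(6050/19.8) = 1.6341 / 5.7221 = 0.2856
S_new/S_old = (A_new/A_old)^z = 0.65^0.2856 = exp(0.2856 × -0.4308) = 0.8842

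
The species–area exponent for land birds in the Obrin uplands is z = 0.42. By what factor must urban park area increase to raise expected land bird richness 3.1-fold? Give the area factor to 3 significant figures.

(A₂/A₁)^0.42 = 3.1, so A₂/A₁ = 3.1^(1/0.42) = 3.1^2.381
ln(A₂/A₁) = ln 3.1 / 0.42 = 1.1314 / 0.42 = 2.6938
A₂/A₁ = e^2.6938 ≈ 14.79

14.8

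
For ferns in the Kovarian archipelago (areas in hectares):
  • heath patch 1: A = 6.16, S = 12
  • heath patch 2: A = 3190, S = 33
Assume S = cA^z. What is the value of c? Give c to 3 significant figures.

z = ln(S₂/S₁) / ln(A₂/A₁) = ln(33/12) / ln(3190/6.16) = 1.0116 / 6.2497 = 0.1619
c = S₁ / A₁^z = 12 / 6.16^0.1619 = 12 / 1.342 = 8.941

8.94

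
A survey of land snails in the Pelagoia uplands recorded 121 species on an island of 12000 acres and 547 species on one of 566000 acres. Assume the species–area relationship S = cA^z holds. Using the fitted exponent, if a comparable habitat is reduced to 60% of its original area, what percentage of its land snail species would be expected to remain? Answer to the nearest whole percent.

82%

z = ln(547/121) / ln(566000/12000) = 1.5087 / 3.8537 = 0.3915
S_new/S_old = (A_new/A_old)^z = 0.6^0.3915 = exp(0.3915 × -0.5108) = 0.8187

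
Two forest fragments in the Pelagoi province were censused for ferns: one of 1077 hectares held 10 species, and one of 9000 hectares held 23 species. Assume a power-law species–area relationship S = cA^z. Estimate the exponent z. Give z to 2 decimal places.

Taking logs: ln S = ln c + z ln A, so z = (ln S₂ − ln S₁)/(ln A₂ − ln A₁).
z = ln(23/10) / ln(9000/1077) = ln(2.3) / ln(8.357) = 0.8329 / 2.1230 = 0.3923

0.39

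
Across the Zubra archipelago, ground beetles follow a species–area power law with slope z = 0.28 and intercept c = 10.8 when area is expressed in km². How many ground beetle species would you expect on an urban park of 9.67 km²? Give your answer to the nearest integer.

S = 10.8 × 9.67^0.28
ln S = ln 10.8 + 0.28 × ln 9.67 = 2.3795 + 0.28 × 2.2690 = 3.0149
S = e^3.0149 ≈ 20.39

20 species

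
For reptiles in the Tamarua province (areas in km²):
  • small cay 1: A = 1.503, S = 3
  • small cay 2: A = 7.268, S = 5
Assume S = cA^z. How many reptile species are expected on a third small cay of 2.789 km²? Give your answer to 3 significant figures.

3.67

z = ln(5/3) / ln(7.268/1.503) = 0.5108 / 1.5760 = 0.3241
c = 3 / 1.503^0.3241 = 3 / 1.141 = 2.629
S₃ = 2.629 × 2.789^0.3241 = 2.629 × 1.394 ≈ 3.666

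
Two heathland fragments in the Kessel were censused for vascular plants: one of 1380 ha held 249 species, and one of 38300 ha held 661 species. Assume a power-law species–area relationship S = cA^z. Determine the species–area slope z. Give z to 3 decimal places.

0.294

Taking logs: ln S = ln c + z ln A, so z = (ln S₂ − ln S₁)/(ln A₂ − ln A₁).
z = ln(661/249) / ln(38300/1380) = ln(2.655) / ln(27.75) = 0.9763 / 3.3234 = 0.2938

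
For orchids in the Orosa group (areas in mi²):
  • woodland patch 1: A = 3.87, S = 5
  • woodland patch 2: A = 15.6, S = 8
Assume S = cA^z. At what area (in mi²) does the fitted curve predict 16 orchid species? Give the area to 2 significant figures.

z = ln(8/5) / ln(15.6/3.87) = 0.4700 / 1.3940 = 0.3372
c = 5 / 3.87^0.3372 = 5 / 1.578 = 3.168
A = (16/3.168)^(1/0.3372) ⇒ ln A = ln(5.05)/0.3372 = 4.8031
A = e^4.8031 ≈ 121.9 mi²

120 mi²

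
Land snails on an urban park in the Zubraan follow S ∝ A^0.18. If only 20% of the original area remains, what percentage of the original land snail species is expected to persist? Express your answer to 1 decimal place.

S_new/S_old = (A_new/A_old)^z = 0.2^0.18
= exp(0.18 × ln 0.2) = exp(0.18 × -1.6094) = exp(-0.2897) ≈ 0.7485

74.8%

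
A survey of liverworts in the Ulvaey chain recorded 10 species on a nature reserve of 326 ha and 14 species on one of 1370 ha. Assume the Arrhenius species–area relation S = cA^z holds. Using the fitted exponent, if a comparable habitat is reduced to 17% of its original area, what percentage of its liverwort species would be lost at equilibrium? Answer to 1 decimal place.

34.0%

z = ln(14/10) / ln(1370/326) = 0.3365 / 1.4357 = 0.2344
S_new/S_old = (A_new/A_old)^z = 0.17^0.2344 = exp(0.2344 × -1.7720) = 0.6602
Fraction lost = 1 − 0.6602 = 0.3398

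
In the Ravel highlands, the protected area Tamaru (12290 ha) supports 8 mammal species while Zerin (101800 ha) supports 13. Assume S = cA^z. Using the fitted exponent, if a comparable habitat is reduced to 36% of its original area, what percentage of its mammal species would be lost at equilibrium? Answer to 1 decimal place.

20.9%

z = ln(13/8) / ln(101800/12290) = 0.4855 / 2.1142 = 0.2296
S_new/S_old = (A_new/A_old)^z = 0.36^0.2296 = exp(0.2296 × -1.0217) = 0.7909
Fraction lost = 1 − 0.7909 = 0.2091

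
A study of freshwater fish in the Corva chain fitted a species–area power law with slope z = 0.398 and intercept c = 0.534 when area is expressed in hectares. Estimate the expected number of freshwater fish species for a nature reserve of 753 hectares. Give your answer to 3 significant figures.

S = 0.534 × 753^0.398
ln S = ln 0.534 + 0.398 × ln 753 = -0.6274 + 0.398 × 6.6241 = 2.0090
S = e^2.0090 ≈ 7.456

7.46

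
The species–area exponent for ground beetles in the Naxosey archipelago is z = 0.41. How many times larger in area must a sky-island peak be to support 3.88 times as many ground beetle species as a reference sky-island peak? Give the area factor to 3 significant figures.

27.3

(A₂/A₁)^0.41 = 3.88, so A₂/A₁ = 3.88^(1/0.41) = 3.88^2.439
ln(A₂/A₁) = ln 3.88 / 0.41 = 1.3558 / 0.41 = 3.3069
A₂/A₁ = e^3.3069 ≈ 27.3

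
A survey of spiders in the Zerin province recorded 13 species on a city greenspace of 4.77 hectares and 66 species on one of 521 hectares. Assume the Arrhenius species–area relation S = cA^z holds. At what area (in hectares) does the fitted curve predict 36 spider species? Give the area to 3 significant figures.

90.4 hectares

z = ln(66/13) / ln(521/4.77) = 1.6247 / 4.6934 = 0.3462
c = 13 / 4.77^0.3462 = 13 / 1.717 = 7.569
A = (36/7.569)^(1/0.3462) ⇒ ln A = ln(4.756)/0.3462 = 4.5048
A = e^4.5048 ≈ 90.45 hectares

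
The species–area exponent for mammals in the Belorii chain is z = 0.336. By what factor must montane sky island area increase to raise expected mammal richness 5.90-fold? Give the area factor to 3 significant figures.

197

(A₂/A₁)^0.336 = 5.9, so A₂/A₁ = 5.9^(1/0.336) = 5.9^2.976
ln(A₂/A₁) = ln 5.9 / 0.336 = 1.7750 / 0.336 = 5.2826
A₂/A₁ = e^5.2826 ≈ 196.9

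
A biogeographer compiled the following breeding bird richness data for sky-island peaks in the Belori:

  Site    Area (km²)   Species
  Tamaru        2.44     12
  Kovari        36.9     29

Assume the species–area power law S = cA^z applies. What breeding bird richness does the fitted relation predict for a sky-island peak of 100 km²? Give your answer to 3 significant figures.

40.1

z = ln(29/12) / ln(36.9/2.44) = 0.8824 / 2.7162 = 0.3249
c = 12 / 2.44^0.3249 = 12 / 1.336 = 8.981
S₃ = 8.981 × 100^0.3249 = 8.981 × 4.464 ≈ 40.09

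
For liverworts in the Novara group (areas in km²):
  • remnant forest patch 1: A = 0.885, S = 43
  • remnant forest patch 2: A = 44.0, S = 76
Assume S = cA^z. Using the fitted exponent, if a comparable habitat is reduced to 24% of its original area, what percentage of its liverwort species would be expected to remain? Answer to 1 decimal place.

z = ln(76/43) / ln(44/0.885) = 0.5695 / 3.9064 = 0.1458
S_new/S_old = (A_new/A_old)^z = 0.24^0.1458 = exp(0.1458 × -1.4271) = 0.8122

81.2%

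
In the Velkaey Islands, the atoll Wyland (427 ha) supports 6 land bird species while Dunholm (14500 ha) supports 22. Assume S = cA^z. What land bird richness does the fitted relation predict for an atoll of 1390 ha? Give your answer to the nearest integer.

9

z = ln(22/6) / ln(14500/427) = 1.2993 / 3.5251 = 0.3686
c = 6 / 427^0.3686 = 6 / 9.322 = 0.6436
S₃ = 0.6436 × 1390^0.3686 = 0.6436 × 14.4 ≈ 9.27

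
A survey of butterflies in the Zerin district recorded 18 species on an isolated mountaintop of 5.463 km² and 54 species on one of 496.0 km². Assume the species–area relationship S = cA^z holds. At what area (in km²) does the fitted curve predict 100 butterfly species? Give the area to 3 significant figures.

6220 km²

z = ln(54/18) / ln(496/5.463) = 1.0986 / 4.5086 = 0.2437
c = 18 / 5.463^0.2437 = 18 / 1.512 = 11.9
A = (100/11.9)^(1/0.2437) ⇒ ln A = ln(8.403)/0.2437 = 8.7353
A = e^8.7353 ≈ 6219 km²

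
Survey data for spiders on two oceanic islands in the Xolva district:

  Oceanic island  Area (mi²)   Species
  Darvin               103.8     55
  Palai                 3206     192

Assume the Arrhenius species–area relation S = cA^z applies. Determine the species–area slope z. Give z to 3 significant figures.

0.364

Taking logs: ln S = ln c + z ln A, so z = (ln S₂ − ln S₁)/(ln A₂ − ln A₁).
z = ln(192/55) / ln(3206/103.8) = ln(3.491) / ln(30.89) = 1.2502 / 3.4303 = 0.3644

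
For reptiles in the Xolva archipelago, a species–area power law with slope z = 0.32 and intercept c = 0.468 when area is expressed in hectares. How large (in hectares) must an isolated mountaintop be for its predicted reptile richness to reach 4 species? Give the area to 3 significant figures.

4 = 0.468 × A^0.32  ⇒  A^0.32 = 4/0.468 = 8.547
ln A = ln(8.547) / 0.32 = 2.1456 / 0.32 = 6.7049
A = e^6.7049 ≈ 816.4 hectares

816 hectares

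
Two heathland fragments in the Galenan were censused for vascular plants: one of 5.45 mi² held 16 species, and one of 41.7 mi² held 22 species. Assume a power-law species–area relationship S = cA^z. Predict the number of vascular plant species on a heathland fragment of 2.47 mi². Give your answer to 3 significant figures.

14.1

z = ln(22/16) / ln(41.7/5.45) = 0.3185 / 2.0349 = 0.1565
c = 16 / 5.45^0.1565 = 16 / 1.304 = 12.27
S₃ = 12.27 × 2.47^0.1565 = 12.27 × 1.152 ≈ 14.14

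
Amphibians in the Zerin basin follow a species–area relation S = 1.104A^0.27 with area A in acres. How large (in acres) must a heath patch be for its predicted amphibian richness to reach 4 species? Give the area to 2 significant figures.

120 acres

4 = 1.104 × A^0.27  ⇒  A^0.27 = 4/1.104 = 3.623
ln A = ln(3.623) / 0.27 = 1.2874 / 0.27 = 4.7680
A = e^4.7680 ≈ 117.7 acres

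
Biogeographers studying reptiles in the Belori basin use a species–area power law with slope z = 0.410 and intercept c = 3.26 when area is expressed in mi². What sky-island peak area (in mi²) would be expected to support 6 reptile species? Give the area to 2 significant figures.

6 = 3.26 × A^0.41  ⇒  A^0.41 = 6/3.26 = 1.84
ln A = ln(1.84) / 0.41 = 0.6100 / 0.41 = 1.4879
A = e^1.4879 ≈ 4.428 mi²

4.4 mi²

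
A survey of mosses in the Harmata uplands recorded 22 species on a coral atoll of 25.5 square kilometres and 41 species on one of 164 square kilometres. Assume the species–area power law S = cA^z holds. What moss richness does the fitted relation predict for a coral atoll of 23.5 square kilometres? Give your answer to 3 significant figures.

21.4

z = ln(41/22) / ln(164/25.5) = 0.6225 / 1.8612 = 0.3345
c = 22 / 25.5^0.3345 = 22 / 2.954 = 7.447
S₃ = 7.447 × 23.5^0.3345 = 7.447 × 2.875 ≈ 21.41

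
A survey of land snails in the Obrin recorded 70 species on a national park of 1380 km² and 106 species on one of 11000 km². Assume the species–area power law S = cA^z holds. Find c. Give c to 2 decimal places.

16.50

z = ln(S₂/S₁) / ln(A₂/A₁) = ln(106/70) / ln(11000/1380) = 0.4149 / 2.0758 = 0.1999
c = S₁ / A₁^z = 70 / 1380^0.1999 = 70 / 4.243 = 16.5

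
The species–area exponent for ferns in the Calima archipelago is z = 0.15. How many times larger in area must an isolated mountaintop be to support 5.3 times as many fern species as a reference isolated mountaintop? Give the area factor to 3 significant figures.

67400

(A₂/A₁)^0.15 = 5.3, so A₂/A₁ = 5.3^(1/0.15) = 5.3^6.667
ln(A₂/A₁) = ln 5.3 / 0.15 = 1.6677 / 0.15 = 11.1180
A₂/A₁ = e^11.1180 ≈ 67376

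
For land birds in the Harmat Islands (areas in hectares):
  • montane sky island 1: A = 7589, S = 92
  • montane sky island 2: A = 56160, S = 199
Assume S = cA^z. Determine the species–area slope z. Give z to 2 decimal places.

Taking logs: ln S = ln c + z ln A, so z = (ln S₂ − ln S₁)/(ln A₂ − ln A₁).
z = ln(199/92) / ln(56160/7589) = ln(2.163) / ln(7.4) = 0.7715 / 2.0015 = 0.3855

0.39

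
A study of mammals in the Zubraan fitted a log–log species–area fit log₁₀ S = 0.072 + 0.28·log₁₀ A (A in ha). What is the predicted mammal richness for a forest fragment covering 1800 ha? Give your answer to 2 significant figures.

9.6

S = 1.18 × 1800^0.28
ln S = ln 1.18 + 0.28 × ln 1800 = 0.1658 + 0.28 × 7.4955 = 2.2645
S = e^2.2645 ≈ 9.627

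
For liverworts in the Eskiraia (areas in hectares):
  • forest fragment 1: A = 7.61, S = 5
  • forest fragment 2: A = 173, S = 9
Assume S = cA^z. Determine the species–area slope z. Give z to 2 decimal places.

0.19

Taking logs: ln S = ln c + z ln A, so z = (ln S₂ − ln S₁)/(ln A₂ − ln A₁).
z = ln(9/5) / ln(173/7.61) = ln(1.8) / ln(22.73) = 0.5878 / 3.1238 = 0.1882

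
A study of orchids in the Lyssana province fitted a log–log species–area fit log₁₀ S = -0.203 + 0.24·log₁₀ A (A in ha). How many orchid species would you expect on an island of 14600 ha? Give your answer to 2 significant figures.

6.3

S = 0.6266 × 14600^0.24
ln S = ln 0.6266 + 0.24 × ln 14600 = -0.4674 + 0.24 × 9.5888 = 1.8339
S = e^1.8339 ≈ 6.258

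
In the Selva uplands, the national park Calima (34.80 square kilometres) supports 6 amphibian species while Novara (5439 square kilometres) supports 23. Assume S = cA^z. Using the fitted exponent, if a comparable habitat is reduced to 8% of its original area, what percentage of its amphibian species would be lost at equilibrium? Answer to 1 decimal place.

48.9%

z = ln(23/6) / ln(5439/34.8) = 1.3437 / 5.0517 = 0.2660
S_new/S_old = (A_new/A_old)^z = 0.08^0.2660 = exp(0.2660 × -2.5257) = 0.5108
Fraction lost = 1 − 0.5108 = 0.4892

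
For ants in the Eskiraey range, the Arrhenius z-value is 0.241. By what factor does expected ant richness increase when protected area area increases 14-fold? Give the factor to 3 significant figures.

S₂/S₁ = (A₂/A₁)^z = 14^0.241
ln(S₂/S₁) = 0.241 × ln 14 = 0.241 × 2.6391 = 0.6360
S₂/S₁ = e^0.6360 ≈ 1.889

1.89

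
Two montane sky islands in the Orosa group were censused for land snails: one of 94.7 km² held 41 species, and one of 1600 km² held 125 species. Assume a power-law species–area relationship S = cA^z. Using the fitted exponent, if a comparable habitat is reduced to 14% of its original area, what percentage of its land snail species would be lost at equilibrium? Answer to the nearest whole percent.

z = ln(125/41) / ln(1600/94.7) = 1.1147 / 2.8270 = 0.3943
S_new/S_old = (A_new/A_old)^z = 0.14^0.3943 = exp(0.3943 × -1.9661) = 0.4606
Fraction lost = 1 − 0.4606 = 0.5394

54%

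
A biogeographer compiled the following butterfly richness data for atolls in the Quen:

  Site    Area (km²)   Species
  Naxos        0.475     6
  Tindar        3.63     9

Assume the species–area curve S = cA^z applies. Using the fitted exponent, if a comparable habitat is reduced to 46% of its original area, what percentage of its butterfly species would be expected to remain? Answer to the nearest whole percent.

z = ln(9/6) / ln(3.63/0.475) = 0.4055 / 2.0337 = 0.1994
S_new/S_old = (A_new/A_old)^z = 0.46^0.1994 = exp(0.1994 × -0.7765) = 0.8566

86%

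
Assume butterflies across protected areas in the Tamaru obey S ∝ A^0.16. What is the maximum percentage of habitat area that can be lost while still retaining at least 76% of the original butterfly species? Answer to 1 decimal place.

Need (A_new/A_old)^0.16 = 0.76, so A_new/A_old = 0.76^(1/0.16) = 0.76^6.25
ln(A_new/A_old) = ln 0.76 / 0.16 = -0.2744 / 0.16 = -1.7152
A_new/A_old = e^-1.7152 ≈ 0.1799
Fraction that can be lost = 1 − 0.1799 = 0.8201

82.0%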